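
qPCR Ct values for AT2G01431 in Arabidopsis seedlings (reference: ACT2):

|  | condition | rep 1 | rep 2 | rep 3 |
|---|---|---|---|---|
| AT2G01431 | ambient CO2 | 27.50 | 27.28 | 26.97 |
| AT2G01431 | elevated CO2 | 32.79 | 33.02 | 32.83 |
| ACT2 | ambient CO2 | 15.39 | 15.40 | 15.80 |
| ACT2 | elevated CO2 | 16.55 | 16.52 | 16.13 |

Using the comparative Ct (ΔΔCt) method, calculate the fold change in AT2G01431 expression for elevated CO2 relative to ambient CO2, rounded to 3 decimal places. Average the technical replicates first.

Mean Ct: AT2G01431 ambient CO2 27.250; AT2G01431 elevated CO2 32.880; ACT2 ambient CO2 15.530; ACT2 elevated CO2 16.400
ΔCt(ambient CO2) = 27.250 − 15.530 = 11.720
ΔCt(elevated CO2) = 32.880 − 16.400 = 16.480
ΔΔCt = 16.480 − 11.720 = 4.760
Fold change = 2^(−4.760) = 0.0369

0.037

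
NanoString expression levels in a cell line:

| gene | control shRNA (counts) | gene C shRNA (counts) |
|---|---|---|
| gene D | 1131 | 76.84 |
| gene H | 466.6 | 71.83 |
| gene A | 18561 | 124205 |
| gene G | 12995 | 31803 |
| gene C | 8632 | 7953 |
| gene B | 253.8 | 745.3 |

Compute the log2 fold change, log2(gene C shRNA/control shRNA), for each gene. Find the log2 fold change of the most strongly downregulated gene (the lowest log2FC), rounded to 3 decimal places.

-3.880

log2(76.84/1131) = -3.880  (gene D)
log2(71.83/466.6) = -2.700  (gene H)
log2(124205/18561) = 2.742  (gene A)
log2(31803/12995) = 1.291  (gene G)
log2(7953/8632) = -0.118  (gene C)
log2(745.3/253.8) = 1.554  (gene B)
gene D is most strongly downregulated.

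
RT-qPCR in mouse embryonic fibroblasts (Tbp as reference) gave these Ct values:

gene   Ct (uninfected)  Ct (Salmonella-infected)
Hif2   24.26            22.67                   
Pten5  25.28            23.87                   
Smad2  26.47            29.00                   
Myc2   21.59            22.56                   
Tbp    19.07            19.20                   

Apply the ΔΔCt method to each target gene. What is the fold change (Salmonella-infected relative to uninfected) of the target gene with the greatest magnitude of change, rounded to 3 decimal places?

Hif2: ΔΔCt = (22.67−19.20) − (24.26−19.07) = 3.47 − 5.19 = -1.72; fold change = 2^1.72 = 3.294
Pten5: ΔΔCt = (23.87−19.20) − (25.28−19.07) = 4.67 − 6.21 = -1.54; fold change = 2^1.54 = 2.908
Smad2: ΔΔCt = (29.00−19.20) − (26.47−19.07) = 9.80 − 7.40 = 2.40; fold change = 2^-2.40 = 0.189
Myc2: ΔΔCt = (22.56−19.20) − (21.59−19.07) = 3.36 − 2.52 = 0.84; fold change = 2^-0.84 = 0.559
Smad2 has the largest |ΔΔCt| = 2.40.

0.189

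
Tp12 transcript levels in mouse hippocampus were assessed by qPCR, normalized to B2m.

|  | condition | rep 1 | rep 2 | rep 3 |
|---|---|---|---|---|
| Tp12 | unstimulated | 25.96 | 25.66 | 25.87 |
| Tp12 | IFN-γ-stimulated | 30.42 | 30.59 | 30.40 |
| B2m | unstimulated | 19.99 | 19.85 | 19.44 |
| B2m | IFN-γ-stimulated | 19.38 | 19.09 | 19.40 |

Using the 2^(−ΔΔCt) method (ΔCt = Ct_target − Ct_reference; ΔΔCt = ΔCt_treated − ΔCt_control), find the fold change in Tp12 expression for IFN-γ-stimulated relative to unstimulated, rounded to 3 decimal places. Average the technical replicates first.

Mean Ct: Tp12 unstimulated 25.830; Tp12 IFN-γ-stimulated 30.470; B2m unstimulated 19.760; B2m IFN-γ-stimulated 19.290
ΔCt(unstimulated) = 25.830 − 19.760 = 6.070
ΔCt(IFN-γ-stimulated) = 30.470 − 19.290 = 11.180
ΔΔCt = 11.180 − 6.070 = 5.110
Fold change = 2^(−5.110) = 0.0290

0.029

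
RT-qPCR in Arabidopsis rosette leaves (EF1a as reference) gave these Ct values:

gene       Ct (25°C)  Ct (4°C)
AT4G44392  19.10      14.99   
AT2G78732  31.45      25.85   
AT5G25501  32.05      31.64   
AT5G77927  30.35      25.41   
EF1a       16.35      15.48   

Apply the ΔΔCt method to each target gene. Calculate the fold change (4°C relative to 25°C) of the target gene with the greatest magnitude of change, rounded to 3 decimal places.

26.538

AT4G44392: ΔΔCt = (14.99−15.48) − (19.10−16.35) = -0.49 − 2.75 = -3.24; fold change = 2^3.24 = 9.448
AT2G78732: ΔΔCt = (25.85−15.48) − (31.45−16.35) = 10.37 − 15.10 = -4.73; fold change = 2^4.73 = 26.538
AT5G25501: ΔΔCt = (31.64−15.48) − (32.05−16.35) = 16.16 − 15.70 = 0.46; fold change = 2^-0.46 = 0.727
AT5G77927: ΔΔCt = (25.41−15.48) − (30.35−16.35) = 9.93 − 14.00 = -4.07; fold change = 2^4.07 = 16.795
AT2G78732 has the largest |ΔΔCt| = 4.73.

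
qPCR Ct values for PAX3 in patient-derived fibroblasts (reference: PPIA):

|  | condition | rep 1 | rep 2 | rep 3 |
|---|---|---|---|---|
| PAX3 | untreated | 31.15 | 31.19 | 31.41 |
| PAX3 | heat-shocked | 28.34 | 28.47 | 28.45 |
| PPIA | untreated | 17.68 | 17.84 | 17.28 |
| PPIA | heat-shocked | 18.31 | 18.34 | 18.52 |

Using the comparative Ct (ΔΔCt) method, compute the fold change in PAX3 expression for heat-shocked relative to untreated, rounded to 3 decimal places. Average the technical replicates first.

12.295

Mean Ct: PAX3 untreated 31.250; PAX3 heat-shocked 28.420; PPIA untreated 17.600; PPIA heat-shocked 18.390
ΔCt(untreated) = 31.250 − 17.600 = 13.650
ΔCt(heat-shocked) = 28.420 − 18.390 = 10.030
ΔΔCt = 10.030 − 13.650 = -3.620
Fold change = 2^(−(-3.620)) = 2^3.620 = 12.2950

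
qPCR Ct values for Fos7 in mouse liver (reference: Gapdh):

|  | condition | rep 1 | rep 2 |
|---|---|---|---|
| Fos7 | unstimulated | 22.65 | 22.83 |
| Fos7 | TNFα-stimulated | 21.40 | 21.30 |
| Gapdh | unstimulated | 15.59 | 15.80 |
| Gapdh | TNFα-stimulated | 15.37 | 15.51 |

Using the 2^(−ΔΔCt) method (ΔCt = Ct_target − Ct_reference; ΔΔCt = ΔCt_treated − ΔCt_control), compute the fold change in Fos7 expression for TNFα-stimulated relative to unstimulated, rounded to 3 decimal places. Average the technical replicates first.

2.196

Mean Ct: Fos7 unstimulated 22.740; Fos7 TNFα-stimulated 21.350; Gapdh unstimulated 15.695; Gapdh TNFα-stimulated 15.440
ΔCt(unstimulated) = 22.740 − 15.695 = 7.045
ΔCt(TNFα-stimulated) = 21.350 − 15.440 = 5.910
ΔΔCt = 5.910 − 7.045 = -1.135
Fold change = 2^(−(-1.135)) = 2^1.135 = 2.1962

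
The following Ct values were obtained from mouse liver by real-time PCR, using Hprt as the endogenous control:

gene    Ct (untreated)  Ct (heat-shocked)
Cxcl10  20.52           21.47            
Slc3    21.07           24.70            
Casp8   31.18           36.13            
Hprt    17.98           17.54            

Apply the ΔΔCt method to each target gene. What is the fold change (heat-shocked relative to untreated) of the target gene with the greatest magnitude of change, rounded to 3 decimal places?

Cxcl10: ΔΔCt = (21.47−17.54) − (20.52−17.98) = 3.93 − 2.54 = 1.39; fold change = 2^-1.39 = 0.382
Slc3: ΔΔCt = (24.70−17.54) − (21.07−17.98) = 7.16 − 3.09 = 4.07; fold change = 2^-4.07 = 0.060
Casp8: ΔΔCt = (36.13−17.54) − (31.18−17.98) = 18.59 − 13.20 = 5.39; fold change = 2^-5.39 = 0.024
Casp8 has the largest |ΔΔCt| = 5.39.

0.024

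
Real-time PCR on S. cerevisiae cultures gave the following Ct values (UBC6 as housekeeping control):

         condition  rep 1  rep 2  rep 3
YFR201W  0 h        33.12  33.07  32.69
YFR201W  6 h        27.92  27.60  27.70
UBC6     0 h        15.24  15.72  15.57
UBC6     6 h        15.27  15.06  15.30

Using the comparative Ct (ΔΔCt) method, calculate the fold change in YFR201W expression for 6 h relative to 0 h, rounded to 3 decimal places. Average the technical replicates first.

Mean Ct: YFR201W 0 h 32.960; YFR201W 6 h 27.740; UBC6 0 h 15.510; UBC6 6 h 15.210
ΔCt(0 h) = 32.960 − 15.510 = 17.450
ΔCt(6 h) = 27.740 − 15.210 = 12.530
ΔΔCt = 12.530 − 17.450 = -4.920
Fold change = 2^(−(-4.920)) = 2^4.920 = 30.2738

30.274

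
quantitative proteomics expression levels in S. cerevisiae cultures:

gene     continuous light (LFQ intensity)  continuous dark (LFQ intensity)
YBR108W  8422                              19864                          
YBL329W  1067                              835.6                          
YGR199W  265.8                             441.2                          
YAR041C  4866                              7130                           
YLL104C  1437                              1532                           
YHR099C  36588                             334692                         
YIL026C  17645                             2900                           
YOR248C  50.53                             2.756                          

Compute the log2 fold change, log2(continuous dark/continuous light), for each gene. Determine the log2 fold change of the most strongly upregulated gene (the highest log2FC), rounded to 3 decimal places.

3.193

log2(19864/8422) = 1.238  (YBR108W)
log2(835.6/1067) = -0.353  (YBL329W)
log2(441.2/265.8) = 0.731  (YGR199W)
log2(7130/4866) = 0.551  (YAR041C)
log2(1532/1437) = 0.092  (YLL104C)
log2(334692/36588) = 3.193  (YHR099C)
log2(2900/17645) = -2.605  (YIL026C)
log2(2.756/50.53) = -4.196  (YOR248C)
YHR099C is most strongly upregulated.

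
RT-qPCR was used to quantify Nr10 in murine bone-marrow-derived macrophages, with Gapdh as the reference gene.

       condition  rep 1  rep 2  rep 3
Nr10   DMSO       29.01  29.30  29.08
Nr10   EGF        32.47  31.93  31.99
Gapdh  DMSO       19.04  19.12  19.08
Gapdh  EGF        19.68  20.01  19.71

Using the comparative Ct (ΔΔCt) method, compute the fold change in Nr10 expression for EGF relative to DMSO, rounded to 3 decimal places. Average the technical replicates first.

0.206

Mean Ct: Nr10 DMSO 29.130; Nr10 EGF 32.130; Gapdh DMSO 19.080; Gapdh EGF 19.800
ΔCt(DMSO) = 29.130 − 19.080 = 10.050
ΔCt(EGF) = 32.130 − 19.800 = 12.330
ΔΔCt = 12.330 − 10.050 = 2.280
Fold change = 2^(−2.280) = 0.2059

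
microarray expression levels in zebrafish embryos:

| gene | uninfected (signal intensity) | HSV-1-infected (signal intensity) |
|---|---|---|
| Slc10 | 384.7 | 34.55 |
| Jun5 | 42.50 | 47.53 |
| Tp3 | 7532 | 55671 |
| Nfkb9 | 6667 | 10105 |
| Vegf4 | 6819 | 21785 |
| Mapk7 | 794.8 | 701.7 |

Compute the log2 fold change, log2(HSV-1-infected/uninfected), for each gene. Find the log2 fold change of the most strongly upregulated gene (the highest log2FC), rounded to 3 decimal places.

log2(34.55/384.7) = -3.477  (Slc10)
log2(47.53/42.50) = 0.161  (Jun5)
log2(55671/7532) = 2.886  (Tp3)
log2(10105/6667) = 0.600  (Nfkb9)
log2(21785/6819) = 1.676  (Vegf4)
log2(701.7/794.8) = -0.180  (Mapk7)
Tp3 is most strongly upregulated.

2.886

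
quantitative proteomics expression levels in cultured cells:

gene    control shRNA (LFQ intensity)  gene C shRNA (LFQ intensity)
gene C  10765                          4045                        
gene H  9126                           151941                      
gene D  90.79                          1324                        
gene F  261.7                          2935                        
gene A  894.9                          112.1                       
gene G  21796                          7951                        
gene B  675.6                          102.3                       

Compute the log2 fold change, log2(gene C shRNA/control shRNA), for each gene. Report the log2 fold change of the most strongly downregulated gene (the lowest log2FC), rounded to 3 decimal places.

-2.997

log2(4045/10765) = -1.412  (gene C)
log2(151941/9126) = 4.057  (gene H)
log2(1324/90.79) = 3.866  (gene D)
log2(2935/261.7) = 3.487  (gene F)
log2(112.1/894.9) = -2.997  (gene A)
log2(7951/21796) = -1.455  (gene G)
log2(102.3/675.6) = -2.723  (gene B)
gene A is most strongly downregulated.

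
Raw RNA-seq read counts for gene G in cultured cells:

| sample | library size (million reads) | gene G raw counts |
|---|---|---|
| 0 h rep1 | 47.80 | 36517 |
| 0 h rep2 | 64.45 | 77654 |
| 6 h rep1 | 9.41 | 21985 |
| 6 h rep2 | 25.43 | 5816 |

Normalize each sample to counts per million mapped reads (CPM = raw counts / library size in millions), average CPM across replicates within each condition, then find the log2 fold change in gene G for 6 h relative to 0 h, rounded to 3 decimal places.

0.382

CPM(0 h rep1) = 36517 / 47.80 = 763.9540
CPM(0 h rep2) = 77654 / 64.45 = 1204.8720
CPM(6 h rep1) = 21985 / 9.41 = 2336.3443
CPM(6 h rep2) = 5816 / 25.43 = 228.7063
mean CPM(0 h) = 984.4130; mean CPM(6 h) = 1282.5253
Fold change = 1282.5253 / 984.4130 = 1.30283
log2(1.30283) = 0.3817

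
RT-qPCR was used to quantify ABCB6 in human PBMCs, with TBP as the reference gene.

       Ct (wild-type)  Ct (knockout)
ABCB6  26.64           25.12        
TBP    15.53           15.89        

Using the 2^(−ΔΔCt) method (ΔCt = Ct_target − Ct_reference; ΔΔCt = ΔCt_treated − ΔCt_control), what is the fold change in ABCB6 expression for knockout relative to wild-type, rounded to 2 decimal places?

3.68

ΔCt(wild-type) = 26.640 − 15.530 = 11.110
ΔCt(knockout) = 25.120 − 15.890 = 9.230
ΔΔCt = 9.230 − 11.110 = -1.880
Fold change = 2^(−(-1.880)) = 2^1.880 = 3.681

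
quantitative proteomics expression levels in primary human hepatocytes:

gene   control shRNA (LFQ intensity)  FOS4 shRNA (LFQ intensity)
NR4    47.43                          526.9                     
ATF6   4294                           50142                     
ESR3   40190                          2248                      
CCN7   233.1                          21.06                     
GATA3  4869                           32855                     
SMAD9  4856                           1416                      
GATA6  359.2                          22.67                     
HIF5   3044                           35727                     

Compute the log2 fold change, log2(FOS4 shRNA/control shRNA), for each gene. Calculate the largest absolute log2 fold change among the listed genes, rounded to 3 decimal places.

4.160

log2(526.9/47.43) = 3.474  (NR4)
log2(50142/4294) = 3.546  (ATF6)
log2(2248/40190) = -4.160  (ESR3)
log2(21.06/233.1) = -3.468  (CCN7)
log2(32855/4869) = 2.754  (GATA3)
log2(1416/4856) = -1.778  (SMAD9)
log2(22.67/359.2) = -3.986  (GATA6)
log2(35727/3044) = 3.553  (HIF5)
The largest magnitude belongs to ESR3.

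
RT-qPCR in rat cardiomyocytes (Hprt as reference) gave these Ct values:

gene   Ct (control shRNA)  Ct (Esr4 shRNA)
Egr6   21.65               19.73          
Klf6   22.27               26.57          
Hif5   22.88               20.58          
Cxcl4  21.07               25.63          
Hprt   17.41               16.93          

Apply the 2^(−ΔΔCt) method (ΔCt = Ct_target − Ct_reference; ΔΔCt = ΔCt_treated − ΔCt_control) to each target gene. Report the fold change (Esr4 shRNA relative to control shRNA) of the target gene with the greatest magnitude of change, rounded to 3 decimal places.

Egr6: ΔΔCt = (19.73−16.93) − (21.65−17.41) = 2.80 − 4.24 = -1.44; fold change = 2^1.44 = 2.713
Klf6: ΔΔCt = (26.57−16.93) − (22.27−17.41) = 9.64 − 4.86 = 4.78; fold change = 2^-4.78 = 0.036
Hif5: ΔΔCt = (20.58−16.93) − (22.88−17.41) = 3.65 − 5.47 = -1.82; fold change = 2^1.82 = 3.531
Cxcl4: ΔΔCt = (25.63−16.93) − (21.07−17.41) = 8.70 − 3.66 = 5.04; fold change = 2^-5.04 = 0.030
Cxcl4 has the largest |ΔΔCt| = 5.04.

0.030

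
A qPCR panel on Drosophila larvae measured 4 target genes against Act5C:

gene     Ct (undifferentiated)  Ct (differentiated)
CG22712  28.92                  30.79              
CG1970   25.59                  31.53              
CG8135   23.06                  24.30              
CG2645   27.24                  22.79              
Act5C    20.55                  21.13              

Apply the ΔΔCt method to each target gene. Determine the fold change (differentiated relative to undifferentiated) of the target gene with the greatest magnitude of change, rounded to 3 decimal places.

0.024

CG22712: ΔΔCt = (30.79−21.13) − (28.92−20.55) = 9.66 − 8.37 = 1.29; fold change = 2^-1.29 = 0.409
CG1970: ΔΔCt = (31.53−21.13) − (25.59−20.55) = 10.40 − 5.04 = 5.36; fold change = 2^-5.36 = 0.024
CG8135: ΔΔCt = (24.30−21.13) − (23.06−20.55) = 3.17 − 2.51 = 0.66; fold change = 2^-0.66 = 0.633
CG2645: ΔΔCt = (22.79−21.13) − (27.24−20.55) = 1.66 − 6.69 = -5.03; fold change = 2^5.03 = 32.672
CG1970 has the largest |ΔΔCt| = 5.36.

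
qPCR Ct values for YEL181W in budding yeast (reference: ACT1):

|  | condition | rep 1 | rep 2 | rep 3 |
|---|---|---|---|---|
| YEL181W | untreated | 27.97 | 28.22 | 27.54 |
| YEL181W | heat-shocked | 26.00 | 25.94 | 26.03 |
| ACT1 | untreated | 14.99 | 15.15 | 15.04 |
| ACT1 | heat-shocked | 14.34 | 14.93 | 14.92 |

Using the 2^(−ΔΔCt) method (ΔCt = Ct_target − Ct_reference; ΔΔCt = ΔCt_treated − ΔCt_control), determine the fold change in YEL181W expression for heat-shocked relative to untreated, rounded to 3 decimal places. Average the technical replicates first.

3.010

Mean Ct: YEL181W untreated 27.910; YEL181W heat-shocked 25.990; ACT1 untreated 15.060; ACT1 heat-shocked 14.730
ΔCt(untreated) = 27.910 − 15.060 = 12.850
ΔCt(heat-shocked) = 25.990 − 14.730 = 11.260
ΔΔCt = 11.260 − 12.850 = -1.590
Fold change = 2^(−(-1.590)) = 2^1.590 = 3.0105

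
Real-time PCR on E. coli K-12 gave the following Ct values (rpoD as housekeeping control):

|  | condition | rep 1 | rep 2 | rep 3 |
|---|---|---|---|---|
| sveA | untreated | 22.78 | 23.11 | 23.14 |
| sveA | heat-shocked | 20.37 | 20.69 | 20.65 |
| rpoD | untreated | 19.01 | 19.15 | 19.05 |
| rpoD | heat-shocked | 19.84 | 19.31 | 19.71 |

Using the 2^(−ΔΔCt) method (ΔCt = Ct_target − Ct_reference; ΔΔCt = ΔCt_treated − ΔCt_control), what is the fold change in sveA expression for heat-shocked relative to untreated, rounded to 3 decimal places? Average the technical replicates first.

Mean Ct: sveA untreated 23.010; sveA heat-shocked 20.570; rpoD untreated 19.070; rpoD heat-shocked 19.620
ΔCt(untreated) = 23.010 − 19.070 = 3.940
ΔCt(heat-shocked) = 20.570 − 19.620 = 0.950
ΔΔCt = 0.950 − 3.940 = -2.990
Fold change = 2^(−(-2.990)) = 2^2.990 = 7.9447

7.945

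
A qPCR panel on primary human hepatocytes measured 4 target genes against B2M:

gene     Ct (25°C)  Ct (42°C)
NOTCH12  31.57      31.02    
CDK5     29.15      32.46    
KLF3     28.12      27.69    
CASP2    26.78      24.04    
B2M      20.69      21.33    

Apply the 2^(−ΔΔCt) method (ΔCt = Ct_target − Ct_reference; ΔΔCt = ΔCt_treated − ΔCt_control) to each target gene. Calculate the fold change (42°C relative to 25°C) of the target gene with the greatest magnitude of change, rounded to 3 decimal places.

NOTCH12: ΔΔCt = (31.02−21.33) − (31.57−20.69) = 9.69 − 10.88 = -1.19; fold change = 2^1.19 = 2.282
CDK5: ΔΔCt = (32.46−21.33) − (29.15−20.69) = 11.13 − 8.46 = 2.67; fold change = 2^-2.67 = 0.157
KLF3: ΔΔCt = (27.69−21.33) − (28.12−20.69) = 6.36 − 7.43 = -1.07; fold change = 2^1.07 = 2.099
CASP2: ΔΔCt = (24.04−21.33) − (26.78−20.69) = 2.71 − 6.09 = -3.38; fold change = 2^3.38 = 10.411
CASP2 has the largest |ΔΔCt| = 3.38.

10.411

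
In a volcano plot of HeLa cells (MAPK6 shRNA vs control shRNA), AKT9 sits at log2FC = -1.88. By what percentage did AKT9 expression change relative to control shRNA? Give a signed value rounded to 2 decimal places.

Fold change = 2^(-1.88) = 0.2717
Percent change = (FC − 1) × 100% = (0.2717 − 1) × 100 = -72.83%

-72.83%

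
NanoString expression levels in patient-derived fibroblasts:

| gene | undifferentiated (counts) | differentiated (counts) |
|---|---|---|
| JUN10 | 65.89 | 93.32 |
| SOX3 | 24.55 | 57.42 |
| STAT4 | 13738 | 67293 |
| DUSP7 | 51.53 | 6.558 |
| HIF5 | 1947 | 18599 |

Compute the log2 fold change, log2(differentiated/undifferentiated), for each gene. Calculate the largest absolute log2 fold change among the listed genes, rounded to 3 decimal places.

3.256

log2(93.32/65.89) = 0.502  (JUN10)
log2(57.42/24.55) = 1.226  (SOX3)
log2(67293/13738) = 2.292  (STAT4)
log2(6.558/51.53) = -2.974  (DUSP7)
log2(18599/1947) = 3.256  (HIF5)
The largest magnitude belongs to HIF5.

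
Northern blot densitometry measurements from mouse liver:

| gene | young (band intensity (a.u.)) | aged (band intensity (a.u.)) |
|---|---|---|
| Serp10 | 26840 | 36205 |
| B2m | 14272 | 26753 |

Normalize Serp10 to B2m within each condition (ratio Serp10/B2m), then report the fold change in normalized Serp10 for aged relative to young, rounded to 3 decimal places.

Serp10/B2m (young) = 26840 / 14272 = 1.8806
Serp10/B2m (aged) = 36205 / 26753 = 1.3533
Fold change = 1.3533 / 1.8806 = 0.7196

0.720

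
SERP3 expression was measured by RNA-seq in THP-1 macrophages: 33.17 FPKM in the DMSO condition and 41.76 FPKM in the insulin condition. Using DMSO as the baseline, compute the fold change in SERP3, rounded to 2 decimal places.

1.26

Fold change = 41.76 / 33.17 = 1.259
SERP3 is upregulated.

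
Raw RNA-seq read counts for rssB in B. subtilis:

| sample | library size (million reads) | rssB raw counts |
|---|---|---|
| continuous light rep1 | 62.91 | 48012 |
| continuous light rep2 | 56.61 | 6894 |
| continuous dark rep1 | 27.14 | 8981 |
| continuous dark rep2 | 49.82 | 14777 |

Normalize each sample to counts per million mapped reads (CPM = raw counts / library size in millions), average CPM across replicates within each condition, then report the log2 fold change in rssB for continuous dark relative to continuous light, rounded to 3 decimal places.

CPM(continuous light rep1) = 48012 / 62.91 = 763.1855
CPM(continuous light rep2) = 6894 / 56.61 = 121.7806
CPM(continuous dark rep1) = 8981 / 27.14 = 330.9138
CPM(continuous dark rep2) = 14777 / 49.82 = 296.6078
mean CPM(continuous light) = 442.4831; mean CPM(continuous dark) = 313.7608
Fold change = 313.7608 / 442.4831 = 0.70909
log2(0.70909) = -0.4960

-0.496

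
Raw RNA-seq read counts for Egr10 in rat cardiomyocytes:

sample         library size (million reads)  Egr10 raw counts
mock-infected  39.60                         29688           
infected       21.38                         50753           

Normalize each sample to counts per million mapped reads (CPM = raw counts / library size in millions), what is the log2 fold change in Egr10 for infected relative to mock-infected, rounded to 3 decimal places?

1.663

CPM(mock-infected) = 29688 / 39.60 = 749.6970
CPM(infected) = 50753 / 21.38 = 2373.8541
Fold change = 2373.8541 / 749.6970 = 3.16642
log2(3.16642) = 1.6629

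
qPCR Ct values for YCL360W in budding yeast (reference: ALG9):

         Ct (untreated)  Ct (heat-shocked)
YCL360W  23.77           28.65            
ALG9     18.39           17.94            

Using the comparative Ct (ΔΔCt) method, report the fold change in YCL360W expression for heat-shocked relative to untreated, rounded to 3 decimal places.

0.025

ΔCt(untreated) = 23.770 − 18.390 = 5.380
ΔCt(heat-shocked) = 28.650 − 17.940 = 10.710
ΔΔCt = 10.710 − 5.380 = 5.330
Fold change = 2^(−5.330) = 0.0249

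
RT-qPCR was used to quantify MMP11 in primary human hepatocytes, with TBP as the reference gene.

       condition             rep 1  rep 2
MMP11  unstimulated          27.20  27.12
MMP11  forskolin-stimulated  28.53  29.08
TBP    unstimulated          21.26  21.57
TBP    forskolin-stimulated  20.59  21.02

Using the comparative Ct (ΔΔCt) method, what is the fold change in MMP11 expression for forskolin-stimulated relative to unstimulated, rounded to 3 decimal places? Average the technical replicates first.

0.209

Mean Ct: MMP11 unstimulated 27.160; MMP11 forskolin-stimulated 28.805; TBP unstimulated 21.415; TBP forskolin-stimulated 20.805
ΔCt(unstimulated) = 27.160 − 21.415 = 5.745
ΔCt(forskolin-stimulated) = 28.805 − 20.805 = 8.000
ΔΔCt = 8.000 − 5.745 = 2.255
Fold change = 2^(−2.255) = 0.2095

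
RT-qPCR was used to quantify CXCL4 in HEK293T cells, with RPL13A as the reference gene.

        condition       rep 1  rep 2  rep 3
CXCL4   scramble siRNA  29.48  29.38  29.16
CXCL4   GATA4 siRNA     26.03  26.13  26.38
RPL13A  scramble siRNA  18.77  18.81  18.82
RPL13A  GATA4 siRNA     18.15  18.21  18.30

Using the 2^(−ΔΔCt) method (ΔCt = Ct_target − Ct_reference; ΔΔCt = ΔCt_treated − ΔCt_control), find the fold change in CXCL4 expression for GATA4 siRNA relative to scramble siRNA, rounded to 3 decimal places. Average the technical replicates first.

5.979

Mean Ct: CXCL4 scramble siRNA 29.340; CXCL4 GATA4 siRNA 26.180; RPL13A scramble siRNA 18.800; RPL13A GATA4 siRNA 18.220
ΔCt(scramble siRNA) = 29.340 − 18.800 = 10.540
ΔCt(GATA4 siRNA) = 26.180 − 18.220 = 7.960
ΔΔCt = 7.960 − 10.540 = -2.580
Fold change = 2^(−(-2.580)) = 2^2.580 = 5.9794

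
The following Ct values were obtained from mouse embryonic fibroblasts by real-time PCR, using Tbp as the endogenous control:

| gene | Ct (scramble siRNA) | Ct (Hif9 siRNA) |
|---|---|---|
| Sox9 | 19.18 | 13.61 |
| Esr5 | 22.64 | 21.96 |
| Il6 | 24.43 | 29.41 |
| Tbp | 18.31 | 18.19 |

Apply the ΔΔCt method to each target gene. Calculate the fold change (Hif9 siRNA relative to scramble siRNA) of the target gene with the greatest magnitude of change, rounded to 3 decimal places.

Sox9: ΔΔCt = (13.61−18.19) − (19.18−18.31) = -4.58 − 0.87 = -5.45; fold change = 2^5.45 = 43.713
Esr5: ΔΔCt = (21.96−18.19) − (22.64−18.31) = 3.77 − 4.33 = -0.56; fold change = 2^0.56 = 1.474
Il6: ΔΔCt = (29.41−18.19) − (24.43−18.31) = 11.22 − 6.12 = 5.10; fold change = 2^-5.10 = 0.029
Sox9 has the largest |ΔΔCt| = 5.45.

43.713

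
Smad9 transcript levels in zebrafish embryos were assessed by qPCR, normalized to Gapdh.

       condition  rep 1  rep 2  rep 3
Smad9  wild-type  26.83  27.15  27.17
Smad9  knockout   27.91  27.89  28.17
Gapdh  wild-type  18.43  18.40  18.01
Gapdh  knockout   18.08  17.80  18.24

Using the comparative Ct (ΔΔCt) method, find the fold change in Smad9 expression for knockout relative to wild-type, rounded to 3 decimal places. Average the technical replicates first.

0.441

Mean Ct: Smad9 wild-type 27.050; Smad9 knockout 27.990; Gapdh wild-type 18.280; Gapdh knockout 18.040
ΔCt(wild-type) = 27.050 − 18.280 = 8.770
ΔCt(knockout) = 27.990 − 18.040 = 9.950
ΔΔCt = 9.950 − 8.770 = 1.180
Fold change = 2^(−1.180) = 0.4414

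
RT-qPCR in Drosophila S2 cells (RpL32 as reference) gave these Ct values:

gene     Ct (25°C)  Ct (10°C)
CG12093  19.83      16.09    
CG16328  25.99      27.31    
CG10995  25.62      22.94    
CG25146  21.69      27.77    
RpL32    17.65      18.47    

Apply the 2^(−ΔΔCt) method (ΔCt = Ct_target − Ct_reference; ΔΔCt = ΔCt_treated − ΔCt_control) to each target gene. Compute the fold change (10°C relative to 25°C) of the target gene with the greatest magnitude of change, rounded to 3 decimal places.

0.026

CG12093: ΔΔCt = (16.09−18.47) − (19.83−17.65) = -2.38 − 2.18 = -4.56; fold change = 2^4.56 = 23.588
CG16328: ΔΔCt = (27.31−18.47) − (25.99−17.65) = 8.84 − 8.34 = 0.50; fold change = 2^-0.50 = 0.707
CG10995: ΔΔCt = (22.94−18.47) − (25.62−17.65) = 4.47 − 7.97 = -3.50; fold change = 2^3.50 = 11.314
CG25146: ΔΔCt = (27.77−18.47) − (21.69−17.65) = 9.30 − 4.04 = 5.26; fold change = 2^-5.26 = 0.026
CG25146 has the largest |ΔΔCt| = 5.26.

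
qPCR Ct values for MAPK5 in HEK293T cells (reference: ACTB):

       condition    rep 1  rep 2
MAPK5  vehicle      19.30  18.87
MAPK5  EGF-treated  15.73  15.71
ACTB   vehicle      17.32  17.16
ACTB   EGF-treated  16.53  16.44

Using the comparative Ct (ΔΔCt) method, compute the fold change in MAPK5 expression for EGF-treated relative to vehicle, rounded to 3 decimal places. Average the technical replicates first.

Mean Ct: MAPK5 vehicle 19.085; MAPK5 EGF-treated 15.720; ACTB vehicle 17.240; ACTB EGF-treated 16.485
ΔCt(vehicle) = 19.085 − 17.240 = 1.845
ΔCt(EGF-treated) = 15.720 − 16.485 = -0.765
ΔΔCt = -0.765 − 1.845 = -2.610
Fold change = 2^(−(-2.610)) = 2^2.610 = 6.1050

6.105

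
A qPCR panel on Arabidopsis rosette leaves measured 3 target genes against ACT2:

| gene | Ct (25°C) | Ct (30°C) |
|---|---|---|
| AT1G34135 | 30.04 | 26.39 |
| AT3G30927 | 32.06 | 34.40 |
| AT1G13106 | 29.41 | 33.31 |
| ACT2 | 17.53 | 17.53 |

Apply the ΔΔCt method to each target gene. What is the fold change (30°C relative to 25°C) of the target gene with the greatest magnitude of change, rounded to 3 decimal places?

0.067

AT1G34135: ΔΔCt = (26.39−17.53) − (30.04−17.53) = 8.86 − 12.51 = -3.65; fold change = 2^3.65 = 12.553
AT3G30927: ΔΔCt = (34.40−17.53) − (32.06−17.53) = 16.87 − 14.53 = 2.34; fold change = 2^-2.34 = 0.198
AT1G13106: ΔΔCt = (33.31−17.53) − (29.41−17.53) = 15.78 − 11.88 = 3.90; fold change = 2^-3.90 = 0.067
AT1G13106 has the largest |ΔΔCt| = 3.90.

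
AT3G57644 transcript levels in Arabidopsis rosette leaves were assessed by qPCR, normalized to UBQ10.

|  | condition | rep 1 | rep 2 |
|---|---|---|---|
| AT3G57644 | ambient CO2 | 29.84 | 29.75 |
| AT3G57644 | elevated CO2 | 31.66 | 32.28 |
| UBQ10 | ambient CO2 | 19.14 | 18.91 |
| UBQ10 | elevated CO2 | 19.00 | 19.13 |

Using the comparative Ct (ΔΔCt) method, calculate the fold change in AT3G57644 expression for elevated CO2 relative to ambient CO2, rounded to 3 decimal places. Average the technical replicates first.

Mean Ct: AT3G57644 ambient CO2 29.795; AT3G57644 elevated CO2 31.970; UBQ10 ambient CO2 19.025; UBQ10 elevated CO2 19.065
ΔCt(ambient CO2) = 29.795 − 19.025 = 10.770
ΔCt(elevated CO2) = 31.970 − 19.065 = 12.905
ΔΔCt = 12.905 − 10.770 = 2.135
Fold change = 2^(−2.135) = 0.2277

0.228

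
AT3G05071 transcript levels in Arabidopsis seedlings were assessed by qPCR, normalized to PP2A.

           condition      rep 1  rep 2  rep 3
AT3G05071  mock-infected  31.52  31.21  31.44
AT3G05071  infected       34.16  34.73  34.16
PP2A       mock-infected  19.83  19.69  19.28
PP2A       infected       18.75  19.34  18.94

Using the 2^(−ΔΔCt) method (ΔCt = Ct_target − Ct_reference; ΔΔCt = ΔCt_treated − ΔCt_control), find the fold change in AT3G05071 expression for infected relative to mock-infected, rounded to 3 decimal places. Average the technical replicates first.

0.085

Mean Ct: AT3G05071 mock-infected 31.390; AT3G05071 infected 34.350; PP2A mock-infected 19.600; PP2A infected 19.010
ΔCt(mock-infected) = 31.390 − 19.600 = 11.790
ΔCt(infected) = 34.350 − 19.010 = 15.340
ΔΔCt = 15.340 − 11.790 = 3.550
Fold change = 2^(−3.550) = 0.0854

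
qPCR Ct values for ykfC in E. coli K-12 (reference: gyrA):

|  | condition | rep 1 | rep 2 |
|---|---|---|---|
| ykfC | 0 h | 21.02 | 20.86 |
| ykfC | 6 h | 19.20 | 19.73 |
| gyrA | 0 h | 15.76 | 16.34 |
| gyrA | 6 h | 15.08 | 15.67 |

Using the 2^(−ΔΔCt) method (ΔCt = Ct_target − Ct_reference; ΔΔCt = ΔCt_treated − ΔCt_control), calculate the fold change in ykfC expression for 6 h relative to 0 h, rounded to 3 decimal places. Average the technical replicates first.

Mean Ct: ykfC 0 h 20.940; ykfC 6 h 19.465; gyrA 0 h 16.050; gyrA 6 h 15.375
ΔCt(0 h) = 20.940 − 16.050 = 4.890
ΔCt(6 h) = 19.465 − 15.375 = 4.090
ΔΔCt = 4.090 − 4.890 = -0.800
Fold change = 2^(−(-0.800)) = 2^0.800 = 1.7411

1.741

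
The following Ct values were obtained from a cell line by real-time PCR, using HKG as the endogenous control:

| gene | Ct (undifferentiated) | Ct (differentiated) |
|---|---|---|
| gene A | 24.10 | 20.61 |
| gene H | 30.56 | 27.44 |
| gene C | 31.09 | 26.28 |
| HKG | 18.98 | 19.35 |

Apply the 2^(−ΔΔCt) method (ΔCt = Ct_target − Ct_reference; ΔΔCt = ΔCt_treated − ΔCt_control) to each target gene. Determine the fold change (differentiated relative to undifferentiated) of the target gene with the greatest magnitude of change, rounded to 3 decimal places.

36.252

gene A: ΔΔCt = (20.61−19.35) − (24.10−18.98) = 1.26 − 5.12 = -3.86; fold change = 2^3.86 = 14.520
gene H: ΔΔCt = (27.44−19.35) − (30.56−18.98) = 8.09 − 11.58 = -3.49; fold change = 2^3.49 = 11.236
gene C: ΔΔCt = (26.28−19.35) − (31.09−18.98) = 6.93 − 12.11 = -5.18; fold change = 2^5.18 = 36.252
gene C has the largest |ΔΔCt| = 5.18.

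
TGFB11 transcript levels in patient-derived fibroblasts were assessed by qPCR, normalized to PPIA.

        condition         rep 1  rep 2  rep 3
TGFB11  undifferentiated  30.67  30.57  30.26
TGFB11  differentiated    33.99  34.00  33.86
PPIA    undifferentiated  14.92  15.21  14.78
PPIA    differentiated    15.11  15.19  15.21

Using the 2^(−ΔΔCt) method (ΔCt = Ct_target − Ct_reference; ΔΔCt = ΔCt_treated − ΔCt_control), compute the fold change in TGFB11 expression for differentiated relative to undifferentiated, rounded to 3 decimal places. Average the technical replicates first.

0.105

Mean Ct: TGFB11 undifferentiated 30.500; TGFB11 differentiated 33.950; PPIA undifferentiated 14.970; PPIA differentiated 15.170
ΔCt(undifferentiated) = 30.500 − 14.970 = 15.530
ΔCt(differentiated) = 33.950 − 15.170 = 18.780
ΔΔCt = 18.780 − 15.530 = 3.250
Fold change = 2^(−3.250) = 0.1051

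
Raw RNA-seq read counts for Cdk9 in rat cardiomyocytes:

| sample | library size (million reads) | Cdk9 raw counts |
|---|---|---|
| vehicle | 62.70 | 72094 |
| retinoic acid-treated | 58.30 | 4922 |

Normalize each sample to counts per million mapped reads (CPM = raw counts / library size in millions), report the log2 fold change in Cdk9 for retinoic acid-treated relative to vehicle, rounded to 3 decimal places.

-3.768

CPM(vehicle) = 72094 / 62.70 = 1149.8246
CPM(retinoic acid-treated) = 4922 / 58.30 = 84.4254
Fold change = 84.4254 / 1149.8246 = 0.07342
log2(0.07342) = -3.7676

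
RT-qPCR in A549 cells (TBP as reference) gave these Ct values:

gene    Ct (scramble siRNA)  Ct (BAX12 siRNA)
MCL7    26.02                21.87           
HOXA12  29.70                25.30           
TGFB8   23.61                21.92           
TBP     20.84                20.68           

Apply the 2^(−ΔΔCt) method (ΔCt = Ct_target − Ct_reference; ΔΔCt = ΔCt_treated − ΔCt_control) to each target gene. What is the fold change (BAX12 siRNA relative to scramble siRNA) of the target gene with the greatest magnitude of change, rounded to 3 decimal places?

MCL7: ΔΔCt = (21.87−20.68) − (26.02−20.84) = 1.19 − 5.18 = -3.99; fold change = 2^3.99 = 15.889
HOXA12: ΔΔCt = (25.30−20.68) − (29.70−20.84) = 4.62 − 8.86 = -4.24; fold change = 2^4.24 = 18.896
TGFB8: ΔΔCt = (21.92−20.68) − (23.61−20.84) = 1.24 − 2.77 = -1.53; fold change = 2^1.53 = 2.888
HOXA12 has the largest |ΔΔCt| = 4.24.

18.896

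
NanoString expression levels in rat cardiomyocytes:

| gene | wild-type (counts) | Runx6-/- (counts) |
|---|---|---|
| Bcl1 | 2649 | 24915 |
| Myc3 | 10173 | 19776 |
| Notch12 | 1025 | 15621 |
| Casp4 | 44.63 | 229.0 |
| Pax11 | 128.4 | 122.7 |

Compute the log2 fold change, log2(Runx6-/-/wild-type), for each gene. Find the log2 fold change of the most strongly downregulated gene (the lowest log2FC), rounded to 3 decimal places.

-0.066

log2(24915/2649) = 3.233  (Bcl1)
log2(19776/10173) = 0.959  (Myc3)
log2(15621/1025) = 3.930  (Notch12)
log2(229.0/44.63) = 2.359  (Casp4)
log2(122.7/128.4) = -0.066  (Pax11)
Pax11 is most strongly downregulated.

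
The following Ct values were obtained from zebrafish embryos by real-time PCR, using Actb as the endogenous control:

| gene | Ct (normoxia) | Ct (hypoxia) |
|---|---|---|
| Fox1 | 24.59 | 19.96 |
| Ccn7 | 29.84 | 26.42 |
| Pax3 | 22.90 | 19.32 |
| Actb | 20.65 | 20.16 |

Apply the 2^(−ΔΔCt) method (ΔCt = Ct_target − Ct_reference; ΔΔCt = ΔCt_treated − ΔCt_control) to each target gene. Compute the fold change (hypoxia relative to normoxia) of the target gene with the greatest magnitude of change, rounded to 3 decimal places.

Fox1: ΔΔCt = (19.96−20.16) − (24.59−20.65) = -0.20 − 3.94 = -4.14; fold change = 2^4.14 = 17.630
Ccn7: ΔΔCt = (26.42−20.16) − (29.84−20.65) = 6.26 − 9.19 = -2.93; fold change = 2^2.93 = 7.621
Pax3: ΔΔCt = (19.32−20.16) − (22.90−20.65) = -0.84 − 2.25 = -3.09; fold change = 2^3.09 = 8.515
Fox1 has the largest |ΔΔCt| = 4.14.

17.630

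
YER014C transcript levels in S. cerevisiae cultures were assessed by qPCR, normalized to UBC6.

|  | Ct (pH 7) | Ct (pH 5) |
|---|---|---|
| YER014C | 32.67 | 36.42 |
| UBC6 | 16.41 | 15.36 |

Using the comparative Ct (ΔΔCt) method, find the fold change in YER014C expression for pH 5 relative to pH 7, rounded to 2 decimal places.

ΔCt(pH 7) = 32.670 − 16.410 = 16.260
ΔCt(pH 5) = 36.420 − 15.360 = 21.060
ΔΔCt = 21.060 − 16.260 = 4.800
Fold change = 2^(−4.800) = 0.036

0.04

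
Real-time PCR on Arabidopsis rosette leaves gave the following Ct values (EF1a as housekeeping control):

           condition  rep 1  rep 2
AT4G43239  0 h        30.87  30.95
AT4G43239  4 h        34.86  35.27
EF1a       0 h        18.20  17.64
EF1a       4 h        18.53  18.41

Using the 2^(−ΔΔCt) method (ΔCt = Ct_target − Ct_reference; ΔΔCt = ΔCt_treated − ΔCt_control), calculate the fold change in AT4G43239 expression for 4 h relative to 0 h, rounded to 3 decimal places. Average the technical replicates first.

0.082

Mean Ct: AT4G43239 0 h 30.910; AT4G43239 4 h 35.065; EF1a 0 h 17.920; EF1a 4 h 18.470
ΔCt(0 h) = 30.910 − 17.920 = 12.990
ΔCt(4 h) = 35.065 − 18.470 = 16.595
ΔΔCt = 16.595 − 12.990 = 3.605
Fold change = 2^(−3.605) = 0.0822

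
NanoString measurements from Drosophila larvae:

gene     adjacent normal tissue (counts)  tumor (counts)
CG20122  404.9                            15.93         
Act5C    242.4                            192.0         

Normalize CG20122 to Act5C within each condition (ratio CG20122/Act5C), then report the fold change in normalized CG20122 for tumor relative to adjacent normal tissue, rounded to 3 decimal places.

0.050

CG20122/Act5C (adjacent normal tissue) = 404.9 / 242.4 = 1.6704
CG20122/Act5C (tumor) = 15.93 / 192.0 = 0.082969
Fold change = 0.082969 / 1.6704 = 0.0497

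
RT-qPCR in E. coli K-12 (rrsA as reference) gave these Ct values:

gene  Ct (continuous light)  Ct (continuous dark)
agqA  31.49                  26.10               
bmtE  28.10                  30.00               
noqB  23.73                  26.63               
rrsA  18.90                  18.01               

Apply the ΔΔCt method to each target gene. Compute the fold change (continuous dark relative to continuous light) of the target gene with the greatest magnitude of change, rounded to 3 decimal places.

22.627

agqA: ΔΔCt = (26.10−18.01) − (31.49−18.90) = 8.09 − 12.59 = -4.50; fold change = 2^4.50 = 22.627
bmtE: ΔΔCt = (30.00−18.01) − (28.10−18.90) = 11.99 − 9.20 = 2.79; fold change = 2^-2.79 = 0.145
noqB: ΔΔCt = (26.63−18.01) − (23.73−18.90) = 8.62 − 4.83 = 3.79; fold change = 2^-3.79 = 0.072
agqA has the largest |ΔΔCt| = 4.50.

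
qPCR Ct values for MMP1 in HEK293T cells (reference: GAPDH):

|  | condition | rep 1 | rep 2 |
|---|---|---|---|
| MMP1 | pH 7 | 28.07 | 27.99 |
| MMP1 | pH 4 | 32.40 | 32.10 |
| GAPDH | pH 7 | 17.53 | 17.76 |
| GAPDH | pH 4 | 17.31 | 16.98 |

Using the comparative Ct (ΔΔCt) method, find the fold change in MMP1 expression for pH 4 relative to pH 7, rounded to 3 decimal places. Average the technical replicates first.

0.038

Mean Ct: MMP1 pH 7 28.030; MMP1 pH 4 32.250; GAPDH pH 7 17.645; GAPDH pH 4 17.145
ΔCt(pH 7) = 28.030 − 17.645 = 10.385
ΔCt(pH 4) = 32.250 − 17.145 = 15.105
ΔΔCt = 15.105 − 10.385 = 4.720
Fold change = 2^(−4.720) = 0.0379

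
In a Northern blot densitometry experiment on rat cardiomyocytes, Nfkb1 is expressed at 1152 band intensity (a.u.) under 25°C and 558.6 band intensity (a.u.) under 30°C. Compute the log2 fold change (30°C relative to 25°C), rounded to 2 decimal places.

-1.04

Fold change = 558.6 / 1152 = 0.4849
log2(0.4849) = -1.044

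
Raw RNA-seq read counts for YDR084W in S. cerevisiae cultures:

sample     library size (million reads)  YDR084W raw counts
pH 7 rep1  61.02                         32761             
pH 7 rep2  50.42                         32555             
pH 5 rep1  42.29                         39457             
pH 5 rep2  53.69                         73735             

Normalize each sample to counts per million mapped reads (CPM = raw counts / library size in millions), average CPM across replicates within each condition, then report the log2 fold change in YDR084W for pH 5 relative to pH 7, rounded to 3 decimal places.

CPM(pH 7 rep1) = 32761 / 61.02 = 536.8895
CPM(pH 7 rep2) = 32555 / 50.42 = 645.6763
CPM(pH 5 rep1) = 39457 / 42.29 = 933.0102
CPM(pH 5 rep2) = 73735 / 53.69 = 1373.3470
mean CPM(pH 7) = 591.2829; mean CPM(pH 5) = 1153.1786
Fold change = 1153.1786 / 591.2829 = 1.95030
log2(1.95030) = 0.9637

0.964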